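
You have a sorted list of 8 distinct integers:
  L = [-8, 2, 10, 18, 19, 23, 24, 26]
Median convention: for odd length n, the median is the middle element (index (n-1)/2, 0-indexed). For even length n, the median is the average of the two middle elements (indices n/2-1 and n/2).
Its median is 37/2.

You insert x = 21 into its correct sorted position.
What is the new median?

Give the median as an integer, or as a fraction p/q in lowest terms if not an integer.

Answer: 19

Derivation:
Old list (sorted, length 8): [-8, 2, 10, 18, 19, 23, 24, 26]
Old median = 37/2
Insert x = 21
Old length even (8). Middle pair: indices 3,4 = 18,19.
New length odd (9). New median = single middle element.
x = 21: 5 elements are < x, 3 elements are > x.
New sorted list: [-8, 2, 10, 18, 19, 21, 23, 24, 26]
New median = 19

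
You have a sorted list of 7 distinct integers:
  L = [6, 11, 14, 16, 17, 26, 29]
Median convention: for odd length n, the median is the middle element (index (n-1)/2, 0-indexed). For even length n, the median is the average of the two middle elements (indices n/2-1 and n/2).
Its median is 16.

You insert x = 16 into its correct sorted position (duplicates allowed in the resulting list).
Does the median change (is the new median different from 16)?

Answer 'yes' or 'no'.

Answer: no

Derivation:
Old median = 16
Insert x = 16
New median = 16
Changed? no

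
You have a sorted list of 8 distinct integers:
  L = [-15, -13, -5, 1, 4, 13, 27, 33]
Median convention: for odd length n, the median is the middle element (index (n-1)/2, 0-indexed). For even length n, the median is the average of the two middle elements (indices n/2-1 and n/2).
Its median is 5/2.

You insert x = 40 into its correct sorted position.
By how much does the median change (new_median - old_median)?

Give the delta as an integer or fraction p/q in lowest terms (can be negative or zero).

Answer: 3/2

Derivation:
Old median = 5/2
After inserting x = 40: new sorted = [-15, -13, -5, 1, 4, 13, 27, 33, 40]
New median = 4
Delta = 4 - 5/2 = 3/2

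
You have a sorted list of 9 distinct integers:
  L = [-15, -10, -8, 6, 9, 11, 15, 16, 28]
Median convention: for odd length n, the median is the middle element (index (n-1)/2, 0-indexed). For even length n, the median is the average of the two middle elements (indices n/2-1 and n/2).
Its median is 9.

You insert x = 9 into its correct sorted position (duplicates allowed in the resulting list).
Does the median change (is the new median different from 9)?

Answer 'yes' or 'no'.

Answer: no

Derivation:
Old median = 9
Insert x = 9
New median = 9
Changed? no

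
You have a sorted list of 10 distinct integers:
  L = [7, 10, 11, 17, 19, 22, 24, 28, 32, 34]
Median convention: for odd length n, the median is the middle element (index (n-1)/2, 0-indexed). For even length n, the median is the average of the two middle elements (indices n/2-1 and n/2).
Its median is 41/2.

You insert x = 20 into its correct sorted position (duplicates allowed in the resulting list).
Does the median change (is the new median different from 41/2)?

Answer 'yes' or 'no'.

Old median = 41/2
Insert x = 20
New median = 20
Changed? yes

Answer: yes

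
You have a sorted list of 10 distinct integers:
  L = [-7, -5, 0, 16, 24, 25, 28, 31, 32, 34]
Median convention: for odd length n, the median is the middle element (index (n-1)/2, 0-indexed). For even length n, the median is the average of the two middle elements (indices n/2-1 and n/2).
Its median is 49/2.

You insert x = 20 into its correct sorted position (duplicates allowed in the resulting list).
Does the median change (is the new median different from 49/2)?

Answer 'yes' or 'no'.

Answer: yes

Derivation:
Old median = 49/2
Insert x = 20
New median = 24
Changed? yes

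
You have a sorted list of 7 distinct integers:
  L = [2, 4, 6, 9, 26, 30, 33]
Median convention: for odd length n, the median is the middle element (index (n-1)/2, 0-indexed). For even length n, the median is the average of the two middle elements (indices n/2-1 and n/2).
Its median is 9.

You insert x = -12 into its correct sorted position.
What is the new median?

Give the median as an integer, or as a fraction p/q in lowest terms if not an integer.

Answer: 15/2

Derivation:
Old list (sorted, length 7): [2, 4, 6, 9, 26, 30, 33]
Old median = 9
Insert x = -12
Old length odd (7). Middle was index 3 = 9.
New length even (8). New median = avg of two middle elements.
x = -12: 0 elements are < x, 7 elements are > x.
New sorted list: [-12, 2, 4, 6, 9, 26, 30, 33]
New median = 15/2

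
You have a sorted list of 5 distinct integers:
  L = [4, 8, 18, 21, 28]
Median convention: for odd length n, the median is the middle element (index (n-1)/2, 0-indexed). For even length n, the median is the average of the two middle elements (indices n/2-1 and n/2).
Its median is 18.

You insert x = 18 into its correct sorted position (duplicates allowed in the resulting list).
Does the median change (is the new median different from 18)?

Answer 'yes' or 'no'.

Answer: no

Derivation:
Old median = 18
Insert x = 18
New median = 18
Changed? no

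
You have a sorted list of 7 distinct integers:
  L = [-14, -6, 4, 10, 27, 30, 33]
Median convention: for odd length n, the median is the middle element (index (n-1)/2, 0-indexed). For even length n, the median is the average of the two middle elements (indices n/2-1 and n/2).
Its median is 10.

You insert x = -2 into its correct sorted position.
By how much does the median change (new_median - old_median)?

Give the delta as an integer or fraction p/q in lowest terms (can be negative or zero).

Answer: -3

Derivation:
Old median = 10
After inserting x = -2: new sorted = [-14, -6, -2, 4, 10, 27, 30, 33]
New median = 7
Delta = 7 - 10 = -3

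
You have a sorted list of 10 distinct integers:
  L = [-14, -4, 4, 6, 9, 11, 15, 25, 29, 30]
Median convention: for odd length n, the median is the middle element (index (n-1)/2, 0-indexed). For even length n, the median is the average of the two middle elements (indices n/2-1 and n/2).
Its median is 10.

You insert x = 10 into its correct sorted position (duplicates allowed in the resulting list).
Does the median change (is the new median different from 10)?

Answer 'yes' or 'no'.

Old median = 10
Insert x = 10
New median = 10
Changed? no

Answer: no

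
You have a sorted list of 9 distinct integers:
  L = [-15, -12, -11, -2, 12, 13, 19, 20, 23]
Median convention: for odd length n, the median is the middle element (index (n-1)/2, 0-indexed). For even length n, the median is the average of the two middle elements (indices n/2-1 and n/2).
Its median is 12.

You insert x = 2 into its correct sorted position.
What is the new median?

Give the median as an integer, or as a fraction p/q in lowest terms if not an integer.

Old list (sorted, length 9): [-15, -12, -11, -2, 12, 13, 19, 20, 23]
Old median = 12
Insert x = 2
Old length odd (9). Middle was index 4 = 12.
New length even (10). New median = avg of two middle elements.
x = 2: 4 elements are < x, 5 elements are > x.
New sorted list: [-15, -12, -11, -2, 2, 12, 13, 19, 20, 23]
New median = 7

Answer: 7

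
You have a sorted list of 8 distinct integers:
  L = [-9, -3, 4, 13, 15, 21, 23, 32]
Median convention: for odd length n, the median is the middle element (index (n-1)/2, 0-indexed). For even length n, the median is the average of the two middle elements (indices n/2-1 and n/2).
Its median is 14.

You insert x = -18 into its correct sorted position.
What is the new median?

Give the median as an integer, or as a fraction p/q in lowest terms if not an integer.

Answer: 13

Derivation:
Old list (sorted, length 8): [-9, -3, 4, 13, 15, 21, 23, 32]
Old median = 14
Insert x = -18
Old length even (8). Middle pair: indices 3,4 = 13,15.
New length odd (9). New median = single middle element.
x = -18: 0 elements are < x, 8 elements are > x.
New sorted list: [-18, -9, -3, 4, 13, 15, 21, 23, 32]
New median = 13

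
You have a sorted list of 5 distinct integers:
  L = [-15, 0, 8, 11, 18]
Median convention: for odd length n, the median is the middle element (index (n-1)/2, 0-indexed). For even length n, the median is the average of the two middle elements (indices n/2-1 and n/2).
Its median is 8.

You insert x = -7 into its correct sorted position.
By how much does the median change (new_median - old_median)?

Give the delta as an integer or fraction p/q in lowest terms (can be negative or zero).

Answer: -4

Derivation:
Old median = 8
After inserting x = -7: new sorted = [-15, -7, 0, 8, 11, 18]
New median = 4
Delta = 4 - 8 = -4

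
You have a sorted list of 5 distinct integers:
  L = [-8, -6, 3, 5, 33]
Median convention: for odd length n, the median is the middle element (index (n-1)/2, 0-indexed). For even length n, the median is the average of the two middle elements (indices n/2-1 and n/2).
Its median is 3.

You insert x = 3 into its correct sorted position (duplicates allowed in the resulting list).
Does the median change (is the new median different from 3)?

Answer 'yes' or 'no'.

Old median = 3
Insert x = 3
New median = 3
Changed? no

Answer: no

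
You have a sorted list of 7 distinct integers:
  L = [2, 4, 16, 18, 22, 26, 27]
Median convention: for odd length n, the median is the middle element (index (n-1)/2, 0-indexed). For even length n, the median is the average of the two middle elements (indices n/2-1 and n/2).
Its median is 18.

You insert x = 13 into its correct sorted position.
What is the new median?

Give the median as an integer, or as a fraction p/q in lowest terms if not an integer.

Old list (sorted, length 7): [2, 4, 16, 18, 22, 26, 27]
Old median = 18
Insert x = 13
Old length odd (7). Middle was index 3 = 18.
New length even (8). New median = avg of two middle elements.
x = 13: 2 elements are < x, 5 elements are > x.
New sorted list: [2, 4, 13, 16, 18, 22, 26, 27]
New median = 17

Answer: 17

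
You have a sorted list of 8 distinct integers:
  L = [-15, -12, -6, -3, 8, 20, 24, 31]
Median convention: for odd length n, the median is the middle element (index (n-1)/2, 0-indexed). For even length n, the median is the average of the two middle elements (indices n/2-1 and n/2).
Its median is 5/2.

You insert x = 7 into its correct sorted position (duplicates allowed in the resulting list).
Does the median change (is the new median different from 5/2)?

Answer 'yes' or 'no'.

Answer: yes

Derivation:
Old median = 5/2
Insert x = 7
New median = 7
Changed? yes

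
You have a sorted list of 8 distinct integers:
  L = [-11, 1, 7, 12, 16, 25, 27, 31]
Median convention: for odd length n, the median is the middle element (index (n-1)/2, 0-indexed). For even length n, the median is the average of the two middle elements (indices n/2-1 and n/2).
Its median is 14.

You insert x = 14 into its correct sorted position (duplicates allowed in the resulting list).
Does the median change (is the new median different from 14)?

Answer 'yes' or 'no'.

Old median = 14
Insert x = 14
New median = 14
Changed? no

Answer: no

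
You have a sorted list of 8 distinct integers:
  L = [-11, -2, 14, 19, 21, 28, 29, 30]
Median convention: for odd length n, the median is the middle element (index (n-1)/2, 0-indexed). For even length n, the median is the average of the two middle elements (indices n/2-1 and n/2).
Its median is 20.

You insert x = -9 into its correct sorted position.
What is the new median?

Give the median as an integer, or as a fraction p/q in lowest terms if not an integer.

Answer: 19

Derivation:
Old list (sorted, length 8): [-11, -2, 14, 19, 21, 28, 29, 30]
Old median = 20
Insert x = -9
Old length even (8). Middle pair: indices 3,4 = 19,21.
New length odd (9). New median = single middle element.
x = -9: 1 elements are < x, 7 elements are > x.
New sorted list: [-11, -9, -2, 14, 19, 21, 28, 29, 30]
New median = 19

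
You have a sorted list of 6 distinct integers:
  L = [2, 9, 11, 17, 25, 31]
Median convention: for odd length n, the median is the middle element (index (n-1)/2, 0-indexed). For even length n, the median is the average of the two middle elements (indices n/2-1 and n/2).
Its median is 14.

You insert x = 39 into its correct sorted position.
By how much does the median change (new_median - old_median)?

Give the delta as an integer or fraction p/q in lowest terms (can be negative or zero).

Old median = 14
After inserting x = 39: new sorted = [2, 9, 11, 17, 25, 31, 39]
New median = 17
Delta = 17 - 14 = 3

Answer: 3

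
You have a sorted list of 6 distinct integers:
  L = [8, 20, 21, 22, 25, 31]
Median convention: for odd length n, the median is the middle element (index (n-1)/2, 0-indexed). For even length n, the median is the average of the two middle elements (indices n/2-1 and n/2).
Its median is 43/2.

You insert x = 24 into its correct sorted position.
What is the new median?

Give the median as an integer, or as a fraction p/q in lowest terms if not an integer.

Old list (sorted, length 6): [8, 20, 21, 22, 25, 31]
Old median = 43/2
Insert x = 24
Old length even (6). Middle pair: indices 2,3 = 21,22.
New length odd (7). New median = single middle element.
x = 24: 4 elements are < x, 2 elements are > x.
New sorted list: [8, 20, 21, 22, 24, 25, 31]
New median = 22

Answer: 22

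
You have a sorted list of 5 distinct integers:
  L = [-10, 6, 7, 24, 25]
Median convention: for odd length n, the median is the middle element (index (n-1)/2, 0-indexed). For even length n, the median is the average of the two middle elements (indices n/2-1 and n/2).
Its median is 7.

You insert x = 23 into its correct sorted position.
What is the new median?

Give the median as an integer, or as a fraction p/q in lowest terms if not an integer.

Answer: 15

Derivation:
Old list (sorted, length 5): [-10, 6, 7, 24, 25]
Old median = 7
Insert x = 23
Old length odd (5). Middle was index 2 = 7.
New length even (6). New median = avg of two middle elements.
x = 23: 3 elements are < x, 2 elements are > x.
New sorted list: [-10, 6, 7, 23, 24, 25]
New median = 15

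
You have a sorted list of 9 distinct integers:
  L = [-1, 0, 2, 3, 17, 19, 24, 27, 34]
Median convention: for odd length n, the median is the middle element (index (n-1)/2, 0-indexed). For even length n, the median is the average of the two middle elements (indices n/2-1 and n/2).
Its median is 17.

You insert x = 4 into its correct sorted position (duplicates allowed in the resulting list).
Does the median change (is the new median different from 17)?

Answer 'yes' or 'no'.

Answer: yes

Derivation:
Old median = 17
Insert x = 4
New median = 21/2
Changed? yes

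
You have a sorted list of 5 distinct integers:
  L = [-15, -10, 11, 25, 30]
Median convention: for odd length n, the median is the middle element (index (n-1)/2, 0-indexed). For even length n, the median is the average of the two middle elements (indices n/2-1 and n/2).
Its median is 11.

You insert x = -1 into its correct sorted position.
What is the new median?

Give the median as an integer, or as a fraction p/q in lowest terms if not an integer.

Old list (sorted, length 5): [-15, -10, 11, 25, 30]
Old median = 11
Insert x = -1
Old length odd (5). Middle was index 2 = 11.
New length even (6). New median = avg of two middle elements.
x = -1: 2 elements are < x, 3 elements are > x.
New sorted list: [-15, -10, -1, 11, 25, 30]
New median = 5

Answer: 5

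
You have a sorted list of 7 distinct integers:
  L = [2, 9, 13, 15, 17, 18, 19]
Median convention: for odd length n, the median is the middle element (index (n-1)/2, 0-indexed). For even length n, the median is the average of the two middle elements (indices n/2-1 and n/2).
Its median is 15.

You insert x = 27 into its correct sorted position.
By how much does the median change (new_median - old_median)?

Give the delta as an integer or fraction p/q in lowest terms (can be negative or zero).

Old median = 15
After inserting x = 27: new sorted = [2, 9, 13, 15, 17, 18, 19, 27]
New median = 16
Delta = 16 - 15 = 1

Answer: 1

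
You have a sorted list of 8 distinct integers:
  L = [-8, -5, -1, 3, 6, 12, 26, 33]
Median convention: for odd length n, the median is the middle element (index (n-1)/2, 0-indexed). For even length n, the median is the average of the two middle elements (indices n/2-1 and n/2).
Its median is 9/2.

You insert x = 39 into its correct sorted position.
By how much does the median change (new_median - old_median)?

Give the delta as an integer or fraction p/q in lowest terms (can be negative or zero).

Answer: 3/2

Derivation:
Old median = 9/2
After inserting x = 39: new sorted = [-8, -5, -1, 3, 6, 12, 26, 33, 39]
New median = 6
Delta = 6 - 9/2 = 3/2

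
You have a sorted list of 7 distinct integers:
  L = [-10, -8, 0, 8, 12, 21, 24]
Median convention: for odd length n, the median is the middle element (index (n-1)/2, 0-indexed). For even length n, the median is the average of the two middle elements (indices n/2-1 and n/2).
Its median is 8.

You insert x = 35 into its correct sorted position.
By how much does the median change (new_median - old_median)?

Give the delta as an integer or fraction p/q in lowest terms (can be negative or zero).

Old median = 8
After inserting x = 35: new sorted = [-10, -8, 0, 8, 12, 21, 24, 35]
New median = 10
Delta = 10 - 8 = 2

Answer: 2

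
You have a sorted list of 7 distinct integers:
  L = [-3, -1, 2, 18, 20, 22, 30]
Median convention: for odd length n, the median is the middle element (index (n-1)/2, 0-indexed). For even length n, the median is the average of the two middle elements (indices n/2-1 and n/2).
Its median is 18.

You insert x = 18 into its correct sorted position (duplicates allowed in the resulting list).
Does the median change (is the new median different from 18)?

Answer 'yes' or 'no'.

Answer: no

Derivation:
Old median = 18
Insert x = 18
New median = 18
Changed? no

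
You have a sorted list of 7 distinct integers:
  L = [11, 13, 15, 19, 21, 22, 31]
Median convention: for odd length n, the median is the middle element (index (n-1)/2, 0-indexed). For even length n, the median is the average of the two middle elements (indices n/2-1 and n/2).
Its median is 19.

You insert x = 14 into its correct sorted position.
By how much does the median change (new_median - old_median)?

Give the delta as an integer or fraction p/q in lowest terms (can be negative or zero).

Old median = 19
After inserting x = 14: new sorted = [11, 13, 14, 15, 19, 21, 22, 31]
New median = 17
Delta = 17 - 19 = -2

Answer: -2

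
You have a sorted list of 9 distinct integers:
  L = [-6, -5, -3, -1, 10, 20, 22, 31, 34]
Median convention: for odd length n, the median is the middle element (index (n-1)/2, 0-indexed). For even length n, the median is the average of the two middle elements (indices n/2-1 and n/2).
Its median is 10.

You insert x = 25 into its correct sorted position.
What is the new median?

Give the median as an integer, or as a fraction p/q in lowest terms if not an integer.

Old list (sorted, length 9): [-6, -5, -3, -1, 10, 20, 22, 31, 34]
Old median = 10
Insert x = 25
Old length odd (9). Middle was index 4 = 10.
New length even (10). New median = avg of two middle elements.
x = 25: 7 elements are < x, 2 elements are > x.
New sorted list: [-6, -5, -3, -1, 10, 20, 22, 25, 31, 34]
New median = 15

Answer: 15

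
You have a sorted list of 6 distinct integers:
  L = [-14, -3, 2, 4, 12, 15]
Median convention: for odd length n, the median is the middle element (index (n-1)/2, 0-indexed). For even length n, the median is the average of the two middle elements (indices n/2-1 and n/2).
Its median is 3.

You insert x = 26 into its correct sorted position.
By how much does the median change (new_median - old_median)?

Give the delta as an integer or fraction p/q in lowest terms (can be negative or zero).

Old median = 3
After inserting x = 26: new sorted = [-14, -3, 2, 4, 12, 15, 26]
New median = 4
Delta = 4 - 3 = 1

Answer: 1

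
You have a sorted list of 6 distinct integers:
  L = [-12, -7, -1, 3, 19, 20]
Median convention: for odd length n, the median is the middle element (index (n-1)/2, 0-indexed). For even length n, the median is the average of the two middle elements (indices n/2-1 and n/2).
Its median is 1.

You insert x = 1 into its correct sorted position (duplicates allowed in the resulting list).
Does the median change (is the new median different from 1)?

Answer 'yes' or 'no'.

Answer: no

Derivation:
Old median = 1
Insert x = 1
New median = 1
Changed? no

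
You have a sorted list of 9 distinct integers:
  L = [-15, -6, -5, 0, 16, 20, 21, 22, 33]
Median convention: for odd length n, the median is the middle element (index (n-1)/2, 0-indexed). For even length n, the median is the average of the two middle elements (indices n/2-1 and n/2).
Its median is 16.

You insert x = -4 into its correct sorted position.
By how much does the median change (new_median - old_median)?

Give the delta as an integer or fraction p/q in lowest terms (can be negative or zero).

Old median = 16
After inserting x = -4: new sorted = [-15, -6, -5, -4, 0, 16, 20, 21, 22, 33]
New median = 8
Delta = 8 - 16 = -8

Answer: -8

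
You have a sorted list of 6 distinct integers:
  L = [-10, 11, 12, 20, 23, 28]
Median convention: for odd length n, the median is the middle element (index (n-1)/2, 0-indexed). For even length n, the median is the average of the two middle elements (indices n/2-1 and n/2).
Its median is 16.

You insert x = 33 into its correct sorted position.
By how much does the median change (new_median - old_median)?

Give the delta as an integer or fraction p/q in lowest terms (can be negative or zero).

Old median = 16
After inserting x = 33: new sorted = [-10, 11, 12, 20, 23, 28, 33]
New median = 20
Delta = 20 - 16 = 4

Answer: 4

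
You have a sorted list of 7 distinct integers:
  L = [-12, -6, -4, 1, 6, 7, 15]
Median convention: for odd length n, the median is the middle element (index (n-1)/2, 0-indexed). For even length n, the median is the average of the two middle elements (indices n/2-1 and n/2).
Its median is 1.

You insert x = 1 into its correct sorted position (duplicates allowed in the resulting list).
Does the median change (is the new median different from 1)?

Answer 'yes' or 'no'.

Old median = 1
Insert x = 1
New median = 1
Changed? no

Answer: no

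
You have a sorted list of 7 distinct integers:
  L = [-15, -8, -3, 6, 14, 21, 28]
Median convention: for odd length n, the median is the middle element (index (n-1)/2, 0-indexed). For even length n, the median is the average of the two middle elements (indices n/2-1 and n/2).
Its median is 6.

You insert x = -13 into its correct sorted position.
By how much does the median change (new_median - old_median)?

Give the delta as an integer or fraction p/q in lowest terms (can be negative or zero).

Old median = 6
After inserting x = -13: new sorted = [-15, -13, -8, -3, 6, 14, 21, 28]
New median = 3/2
Delta = 3/2 - 6 = -9/2

Answer: -9/2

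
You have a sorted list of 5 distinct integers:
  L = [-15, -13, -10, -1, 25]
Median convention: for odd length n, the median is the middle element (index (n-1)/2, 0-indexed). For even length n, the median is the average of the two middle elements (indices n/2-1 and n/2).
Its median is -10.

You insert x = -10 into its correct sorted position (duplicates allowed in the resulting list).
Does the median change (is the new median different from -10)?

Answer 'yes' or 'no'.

Old median = -10
Insert x = -10
New median = -10
Changed? no

Answer: no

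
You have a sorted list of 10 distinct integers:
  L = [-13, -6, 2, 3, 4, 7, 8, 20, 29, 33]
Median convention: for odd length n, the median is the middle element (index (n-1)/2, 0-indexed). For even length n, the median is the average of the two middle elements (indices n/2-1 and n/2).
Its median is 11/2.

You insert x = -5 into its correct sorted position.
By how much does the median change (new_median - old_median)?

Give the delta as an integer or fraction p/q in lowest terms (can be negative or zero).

Answer: -3/2

Derivation:
Old median = 11/2
After inserting x = -5: new sorted = [-13, -6, -5, 2, 3, 4, 7, 8, 20, 29, 33]
New median = 4
Delta = 4 - 11/2 = -3/2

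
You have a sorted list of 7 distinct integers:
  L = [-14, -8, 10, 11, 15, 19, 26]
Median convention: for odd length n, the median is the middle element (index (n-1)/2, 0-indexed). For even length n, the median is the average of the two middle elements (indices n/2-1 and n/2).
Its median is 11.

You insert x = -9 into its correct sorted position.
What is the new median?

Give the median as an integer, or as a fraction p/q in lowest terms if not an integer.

Answer: 21/2

Derivation:
Old list (sorted, length 7): [-14, -8, 10, 11, 15, 19, 26]
Old median = 11
Insert x = -9
Old length odd (7). Middle was index 3 = 11.
New length even (8). New median = avg of two middle elements.
x = -9: 1 elements are < x, 6 elements are > x.
New sorted list: [-14, -9, -8, 10, 11, 15, 19, 26]
New median = 21/2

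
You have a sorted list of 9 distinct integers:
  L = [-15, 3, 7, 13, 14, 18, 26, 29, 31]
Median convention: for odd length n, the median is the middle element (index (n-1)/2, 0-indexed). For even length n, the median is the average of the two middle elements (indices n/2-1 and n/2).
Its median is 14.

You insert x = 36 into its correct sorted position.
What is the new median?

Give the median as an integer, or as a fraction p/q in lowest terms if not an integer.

Answer: 16

Derivation:
Old list (sorted, length 9): [-15, 3, 7, 13, 14, 18, 26, 29, 31]
Old median = 14
Insert x = 36
Old length odd (9). Middle was index 4 = 14.
New length even (10). New median = avg of two middle elements.
x = 36: 9 elements are < x, 0 elements are > x.
New sorted list: [-15, 3, 7, 13, 14, 18, 26, 29, 31, 36]
New median = 16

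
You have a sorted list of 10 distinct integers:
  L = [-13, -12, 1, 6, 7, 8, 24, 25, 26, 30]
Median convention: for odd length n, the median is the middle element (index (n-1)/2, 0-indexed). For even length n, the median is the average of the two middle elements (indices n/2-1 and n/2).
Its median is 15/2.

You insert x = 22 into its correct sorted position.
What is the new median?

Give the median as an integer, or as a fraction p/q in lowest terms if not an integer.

Old list (sorted, length 10): [-13, -12, 1, 6, 7, 8, 24, 25, 26, 30]
Old median = 15/2
Insert x = 22
Old length even (10). Middle pair: indices 4,5 = 7,8.
New length odd (11). New median = single middle element.
x = 22: 6 elements are < x, 4 elements are > x.
New sorted list: [-13, -12, 1, 6, 7, 8, 22, 24, 25, 26, 30]
New median = 8

Answer: 8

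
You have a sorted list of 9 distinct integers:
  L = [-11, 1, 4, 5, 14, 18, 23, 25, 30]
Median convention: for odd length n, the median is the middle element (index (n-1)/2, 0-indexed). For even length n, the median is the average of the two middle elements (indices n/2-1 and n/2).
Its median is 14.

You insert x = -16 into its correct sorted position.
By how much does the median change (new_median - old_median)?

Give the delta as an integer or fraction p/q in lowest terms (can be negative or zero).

Answer: -9/2

Derivation:
Old median = 14
After inserting x = -16: new sorted = [-16, -11, 1, 4, 5, 14, 18, 23, 25, 30]
New median = 19/2
Delta = 19/2 - 14 = -9/2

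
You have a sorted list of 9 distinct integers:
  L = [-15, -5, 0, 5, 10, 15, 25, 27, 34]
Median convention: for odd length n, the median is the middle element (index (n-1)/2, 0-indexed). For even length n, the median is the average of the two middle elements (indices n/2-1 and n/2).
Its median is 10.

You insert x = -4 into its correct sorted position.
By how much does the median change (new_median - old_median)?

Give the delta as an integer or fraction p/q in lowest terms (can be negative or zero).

Answer: -5/2

Derivation:
Old median = 10
After inserting x = -4: new sorted = [-15, -5, -4, 0, 5, 10, 15, 25, 27, 34]
New median = 15/2
Delta = 15/2 - 10 = -5/2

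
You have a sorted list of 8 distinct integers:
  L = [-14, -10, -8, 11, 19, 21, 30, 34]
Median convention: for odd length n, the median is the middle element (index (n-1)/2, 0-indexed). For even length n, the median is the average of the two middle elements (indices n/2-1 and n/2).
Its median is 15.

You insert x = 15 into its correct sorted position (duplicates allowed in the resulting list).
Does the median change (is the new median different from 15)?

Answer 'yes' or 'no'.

Answer: no

Derivation:
Old median = 15
Insert x = 15
New median = 15
Changed? no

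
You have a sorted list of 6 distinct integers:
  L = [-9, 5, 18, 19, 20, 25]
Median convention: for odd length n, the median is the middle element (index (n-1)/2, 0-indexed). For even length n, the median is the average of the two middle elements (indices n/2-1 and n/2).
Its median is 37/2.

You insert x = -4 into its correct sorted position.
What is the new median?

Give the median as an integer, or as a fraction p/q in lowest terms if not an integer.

Answer: 18

Derivation:
Old list (sorted, length 6): [-9, 5, 18, 19, 20, 25]
Old median = 37/2
Insert x = -4
Old length even (6). Middle pair: indices 2,3 = 18,19.
New length odd (7). New median = single middle element.
x = -4: 1 elements are < x, 5 elements are > x.
New sorted list: [-9, -4, 5, 18, 19, 20, 25]
New median = 18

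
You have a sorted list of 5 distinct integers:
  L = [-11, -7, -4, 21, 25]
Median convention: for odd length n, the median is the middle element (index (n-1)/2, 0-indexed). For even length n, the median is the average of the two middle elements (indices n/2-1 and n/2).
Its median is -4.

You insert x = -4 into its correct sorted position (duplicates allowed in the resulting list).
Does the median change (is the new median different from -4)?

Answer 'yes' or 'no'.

Old median = -4
Insert x = -4
New median = -4
Changed? no

Answer: no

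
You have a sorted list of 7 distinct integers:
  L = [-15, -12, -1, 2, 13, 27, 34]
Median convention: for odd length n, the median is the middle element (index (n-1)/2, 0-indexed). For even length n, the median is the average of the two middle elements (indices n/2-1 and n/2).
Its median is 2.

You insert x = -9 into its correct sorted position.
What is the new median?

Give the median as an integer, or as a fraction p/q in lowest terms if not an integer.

Answer: 1/2

Derivation:
Old list (sorted, length 7): [-15, -12, -1, 2, 13, 27, 34]
Old median = 2
Insert x = -9
Old length odd (7). Middle was index 3 = 2.
New length even (8). New median = avg of two middle elements.
x = -9: 2 elements are < x, 5 elements are > x.
New sorted list: [-15, -12, -9, -1, 2, 13, 27, 34]
New median = 1/2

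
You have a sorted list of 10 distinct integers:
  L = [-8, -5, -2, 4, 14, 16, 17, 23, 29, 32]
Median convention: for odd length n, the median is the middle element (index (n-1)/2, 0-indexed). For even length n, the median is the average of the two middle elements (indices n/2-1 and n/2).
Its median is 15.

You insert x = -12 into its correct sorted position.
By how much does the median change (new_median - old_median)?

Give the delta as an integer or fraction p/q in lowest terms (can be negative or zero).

Answer: -1

Derivation:
Old median = 15
After inserting x = -12: new sorted = [-12, -8, -5, -2, 4, 14, 16, 17, 23, 29, 32]
New median = 14
Delta = 14 - 15 = -1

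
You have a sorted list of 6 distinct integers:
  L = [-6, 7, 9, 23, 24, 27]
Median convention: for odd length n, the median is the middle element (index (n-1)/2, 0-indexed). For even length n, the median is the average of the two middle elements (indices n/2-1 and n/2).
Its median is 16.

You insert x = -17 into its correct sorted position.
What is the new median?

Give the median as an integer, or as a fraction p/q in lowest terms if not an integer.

Old list (sorted, length 6): [-6, 7, 9, 23, 24, 27]
Old median = 16
Insert x = -17
Old length even (6). Middle pair: indices 2,3 = 9,23.
New length odd (7). New median = single middle element.
x = -17: 0 elements are < x, 6 elements are > x.
New sorted list: [-17, -6, 7, 9, 23, 24, 27]
New median = 9

Answer: 9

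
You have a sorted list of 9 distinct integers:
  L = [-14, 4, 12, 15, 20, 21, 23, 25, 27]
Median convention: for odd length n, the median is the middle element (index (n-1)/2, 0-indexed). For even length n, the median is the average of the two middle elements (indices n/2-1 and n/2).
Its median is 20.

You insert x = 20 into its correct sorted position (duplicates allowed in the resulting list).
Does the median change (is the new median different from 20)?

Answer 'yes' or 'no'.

Old median = 20
Insert x = 20
New median = 20
Changed? no

Answer: no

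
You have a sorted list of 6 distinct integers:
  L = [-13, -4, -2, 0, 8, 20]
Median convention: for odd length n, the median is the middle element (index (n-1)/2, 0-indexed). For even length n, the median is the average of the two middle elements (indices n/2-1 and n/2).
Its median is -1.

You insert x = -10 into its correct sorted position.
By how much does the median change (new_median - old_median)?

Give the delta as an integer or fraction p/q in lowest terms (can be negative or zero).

Old median = -1
After inserting x = -10: new sorted = [-13, -10, -4, -2, 0, 8, 20]
New median = -2
Delta = -2 - -1 = -1

Answer: -1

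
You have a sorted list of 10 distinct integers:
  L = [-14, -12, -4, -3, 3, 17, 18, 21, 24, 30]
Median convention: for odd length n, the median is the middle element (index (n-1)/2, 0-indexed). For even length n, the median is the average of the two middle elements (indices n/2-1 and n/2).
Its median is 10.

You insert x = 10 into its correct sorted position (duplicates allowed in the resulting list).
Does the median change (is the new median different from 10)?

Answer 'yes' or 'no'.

Old median = 10
Insert x = 10
New median = 10
Changed? no

Answer: no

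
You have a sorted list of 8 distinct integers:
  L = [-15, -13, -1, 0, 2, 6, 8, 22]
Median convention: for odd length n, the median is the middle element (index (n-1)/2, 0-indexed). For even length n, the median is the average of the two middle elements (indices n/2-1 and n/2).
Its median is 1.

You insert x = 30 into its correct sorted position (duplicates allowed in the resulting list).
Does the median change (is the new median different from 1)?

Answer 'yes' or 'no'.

Old median = 1
Insert x = 30
New median = 2
Changed? yes

Answer: yes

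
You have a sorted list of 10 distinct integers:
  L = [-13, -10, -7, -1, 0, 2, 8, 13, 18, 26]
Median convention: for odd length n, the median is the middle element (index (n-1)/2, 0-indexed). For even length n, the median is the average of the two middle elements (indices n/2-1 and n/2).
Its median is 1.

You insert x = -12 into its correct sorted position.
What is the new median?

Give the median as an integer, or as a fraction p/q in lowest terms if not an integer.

Old list (sorted, length 10): [-13, -10, -7, -1, 0, 2, 8, 13, 18, 26]
Old median = 1
Insert x = -12
Old length even (10). Middle pair: indices 4,5 = 0,2.
New length odd (11). New median = single middle element.
x = -12: 1 elements are < x, 9 elements are > x.
New sorted list: [-13, -12, -10, -7, -1, 0, 2, 8, 13, 18, 26]
New median = 0

Answer: 0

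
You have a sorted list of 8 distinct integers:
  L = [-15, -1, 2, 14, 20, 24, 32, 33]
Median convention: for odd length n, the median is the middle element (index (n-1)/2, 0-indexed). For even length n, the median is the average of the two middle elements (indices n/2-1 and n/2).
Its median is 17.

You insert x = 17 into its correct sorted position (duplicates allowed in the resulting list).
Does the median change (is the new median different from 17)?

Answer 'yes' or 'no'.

Old median = 17
Insert x = 17
New median = 17
Changed? no

Answer: no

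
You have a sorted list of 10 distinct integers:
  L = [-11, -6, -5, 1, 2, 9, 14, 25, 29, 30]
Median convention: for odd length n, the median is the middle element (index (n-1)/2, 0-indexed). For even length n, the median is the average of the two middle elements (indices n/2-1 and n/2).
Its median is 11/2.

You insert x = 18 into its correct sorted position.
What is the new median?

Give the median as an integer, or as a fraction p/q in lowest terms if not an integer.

Old list (sorted, length 10): [-11, -6, -5, 1, 2, 9, 14, 25, 29, 30]
Old median = 11/2
Insert x = 18
Old length even (10). Middle pair: indices 4,5 = 2,9.
New length odd (11). New median = single middle element.
x = 18: 7 elements are < x, 3 elements are > x.
New sorted list: [-11, -6, -5, 1, 2, 9, 14, 18, 25, 29, 30]
New median = 9

Answer: 9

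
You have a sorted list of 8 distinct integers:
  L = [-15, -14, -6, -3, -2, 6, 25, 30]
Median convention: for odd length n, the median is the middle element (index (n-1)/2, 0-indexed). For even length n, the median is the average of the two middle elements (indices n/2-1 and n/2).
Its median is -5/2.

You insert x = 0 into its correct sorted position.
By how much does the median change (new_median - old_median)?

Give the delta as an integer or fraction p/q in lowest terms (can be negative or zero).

Answer: 1/2

Derivation:
Old median = -5/2
After inserting x = 0: new sorted = [-15, -14, -6, -3, -2, 0, 6, 25, 30]
New median = -2
Delta = -2 - -5/2 = 1/2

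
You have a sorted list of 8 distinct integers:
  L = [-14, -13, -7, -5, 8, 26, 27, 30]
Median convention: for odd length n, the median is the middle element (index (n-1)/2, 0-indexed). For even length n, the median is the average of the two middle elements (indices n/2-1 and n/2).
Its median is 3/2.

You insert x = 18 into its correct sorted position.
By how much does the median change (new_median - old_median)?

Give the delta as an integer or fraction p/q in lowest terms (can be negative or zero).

Old median = 3/2
After inserting x = 18: new sorted = [-14, -13, -7, -5, 8, 18, 26, 27, 30]
New median = 8
Delta = 8 - 3/2 = 13/2

Answer: 13/2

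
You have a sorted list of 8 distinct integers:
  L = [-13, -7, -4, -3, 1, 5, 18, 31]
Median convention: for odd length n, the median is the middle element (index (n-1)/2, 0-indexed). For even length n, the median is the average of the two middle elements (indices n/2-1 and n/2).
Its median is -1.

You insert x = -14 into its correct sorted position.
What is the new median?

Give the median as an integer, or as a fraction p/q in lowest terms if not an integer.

Answer: -3

Derivation:
Old list (sorted, length 8): [-13, -7, -4, -3, 1, 5, 18, 31]
Old median = -1
Insert x = -14
Old length even (8). Middle pair: indices 3,4 = -3,1.
New length odd (9). New median = single middle element.
x = -14: 0 elements are < x, 8 elements are > x.
New sorted list: [-14, -13, -7, -4, -3, 1, 5, 18, 31]
New median = -3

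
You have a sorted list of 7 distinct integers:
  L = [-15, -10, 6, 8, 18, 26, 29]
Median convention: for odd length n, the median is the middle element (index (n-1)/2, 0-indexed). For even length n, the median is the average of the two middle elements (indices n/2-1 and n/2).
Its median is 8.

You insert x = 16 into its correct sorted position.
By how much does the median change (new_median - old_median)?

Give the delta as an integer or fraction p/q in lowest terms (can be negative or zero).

Old median = 8
After inserting x = 16: new sorted = [-15, -10, 6, 8, 16, 18, 26, 29]
New median = 12
Delta = 12 - 8 = 4

Answer: 4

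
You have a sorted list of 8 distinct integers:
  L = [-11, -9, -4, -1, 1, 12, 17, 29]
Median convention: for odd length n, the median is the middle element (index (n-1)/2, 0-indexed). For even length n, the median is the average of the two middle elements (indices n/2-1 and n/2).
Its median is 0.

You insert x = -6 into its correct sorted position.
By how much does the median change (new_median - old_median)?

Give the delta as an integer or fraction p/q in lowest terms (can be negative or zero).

Old median = 0
After inserting x = -6: new sorted = [-11, -9, -6, -4, -1, 1, 12, 17, 29]
New median = -1
Delta = -1 - 0 = -1

Answer: -1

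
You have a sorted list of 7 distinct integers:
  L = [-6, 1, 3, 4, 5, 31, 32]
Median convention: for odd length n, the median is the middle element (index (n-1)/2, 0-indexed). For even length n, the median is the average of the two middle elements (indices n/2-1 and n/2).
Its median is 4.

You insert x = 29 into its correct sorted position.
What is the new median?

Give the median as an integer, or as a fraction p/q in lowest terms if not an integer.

Old list (sorted, length 7): [-6, 1, 3, 4, 5, 31, 32]
Old median = 4
Insert x = 29
Old length odd (7). Middle was index 3 = 4.
New length even (8). New median = avg of two middle elements.
x = 29: 5 elements are < x, 2 elements are > x.
New sorted list: [-6, 1, 3, 4, 5, 29, 31, 32]
New median = 9/2

Answer: 9/2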